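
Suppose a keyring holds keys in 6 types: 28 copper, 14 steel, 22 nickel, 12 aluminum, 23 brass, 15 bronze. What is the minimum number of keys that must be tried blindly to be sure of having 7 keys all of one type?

37

The worst case takes 6 keys of each type without reaching 7 of any: 6 × 6 = 36.
The next key must bring some type to 7, so 36 + 1 = 37.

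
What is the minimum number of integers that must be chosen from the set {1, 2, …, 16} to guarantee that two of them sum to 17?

9

Partition {1, …, 16} into 8 pairs: {1,16}, {2,15}, …, {8,9}.
Choosing 8 integers — say the integers 1 through 8 — takes one from each pair and avoids the property.
Choosing 9 forces two into the same pair by pigeonhole, and those sum to 17. So 9.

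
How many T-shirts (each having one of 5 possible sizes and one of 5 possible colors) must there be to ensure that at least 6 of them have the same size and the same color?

126

There are 5 × 5 = 25 (size, color) combinations acting as pigeonholes.
With 25 × 5 = 125 T-shirts we could place exactly 5 in each, with no (size, color) pair reaching 6.
One more forces some (size, color) pair to hold 6, so 125 + 1 = 126.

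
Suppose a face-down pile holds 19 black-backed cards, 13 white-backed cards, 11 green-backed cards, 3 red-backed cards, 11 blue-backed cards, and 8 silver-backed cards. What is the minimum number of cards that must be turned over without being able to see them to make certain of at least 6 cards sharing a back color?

29

Treat the 6 back colors as pigeonholes.
In the worst case we take at most 5 of each back color, but all 3 red-backed (fewer than 5), giving 5 + 5 + 5 + 3 + 5 + 5 = 28.
One more card then forces some back color to 6, so 28 + 1 = 29.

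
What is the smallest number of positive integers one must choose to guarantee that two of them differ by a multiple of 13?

14

Two integers differ by a multiple of 13 exactly when they share a remainder mod 13.
There are 13 residue classes mod 13, so 13 integers can all lie in distinct classes.
One more integer must repeat a residue, giving a difference divisible by 13. So n = 13 + 1 = 14.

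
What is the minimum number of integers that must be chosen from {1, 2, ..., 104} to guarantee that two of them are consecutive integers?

Partition {1, …, 104} into 52 pairs: {1,2}, {3,4}, …, {103,104}.
Choosing 52 integers — say the 52 even numbers 2, 4, …, 104 — takes one from each pair and avoids the property.
Choosing 53 forces two into the same pair by pigeonhole, and those are consecutive. So 53.

53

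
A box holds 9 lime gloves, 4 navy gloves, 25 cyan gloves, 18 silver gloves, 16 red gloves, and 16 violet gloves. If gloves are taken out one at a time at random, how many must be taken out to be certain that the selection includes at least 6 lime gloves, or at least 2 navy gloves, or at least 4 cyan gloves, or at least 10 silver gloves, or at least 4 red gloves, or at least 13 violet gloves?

Each of the 6 colors has its own threshold; avoid all of them simultaneously.
The worst case stops just short of every target: 5 lime, 1 navy, 3 cyan, 9 silver, 3 red, 12 violet — 5 + 1 + 3 + 9 + 3 + 12 = 33 gloves.
One more glove must push some color to its target, so 33 + 1 = 34.

34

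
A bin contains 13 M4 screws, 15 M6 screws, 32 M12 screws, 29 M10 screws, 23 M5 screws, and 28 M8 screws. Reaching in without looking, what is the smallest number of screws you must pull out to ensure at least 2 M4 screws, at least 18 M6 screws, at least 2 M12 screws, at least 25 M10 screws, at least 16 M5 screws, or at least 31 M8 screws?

Each of the 6 sizes has its own threshold; avoid all of them simultaneously.
The worst case stops just short of every target: 1 M4, all 15 M6, 1 M12, 24 M10, 15 M5, all 28 M8 — 1 + 15 + 1 + 24 + 15 + 28 = 84 screws.
One more screw must push some size to its target, so 84 + 1 = 85.

85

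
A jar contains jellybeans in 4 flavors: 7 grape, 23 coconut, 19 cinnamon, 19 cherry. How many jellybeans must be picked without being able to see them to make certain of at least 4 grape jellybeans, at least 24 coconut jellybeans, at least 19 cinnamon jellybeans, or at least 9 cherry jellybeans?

Each of the 4 flavors has its own threshold; avoid all of them simultaneously.
The worst case stops just short of every target: 3 grape, 23 coconut, 18 cinnamon, 8 cherry — 3 + 23 + 18 + 8 = 52 jellybeans.
One more jellybean must push some flavor to its target, so 52 + 1 = 53.

53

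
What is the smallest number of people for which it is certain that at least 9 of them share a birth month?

97

There are 12 months of the year acting as pigeonholes.
With 12 × 8 = 96 people we could place exactly 8 in each, with no class reaching 9.
One more forces some class to hold 9, so 96 + 1 = 97.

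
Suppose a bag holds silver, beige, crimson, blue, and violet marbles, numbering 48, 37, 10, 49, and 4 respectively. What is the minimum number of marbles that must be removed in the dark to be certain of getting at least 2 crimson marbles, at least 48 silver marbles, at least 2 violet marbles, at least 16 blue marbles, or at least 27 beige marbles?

Each of the 5 colors has its own threshold; avoid all of them simultaneously.
The worst case stops just short of every target: 47 silver, 26 beige, 1 crimson, 15 blue, 1 violet — 47 + 26 + 1 + 15 + 1 = 90 marbles.
One more marble must push some color to its target, so 90 + 1 = 91.

91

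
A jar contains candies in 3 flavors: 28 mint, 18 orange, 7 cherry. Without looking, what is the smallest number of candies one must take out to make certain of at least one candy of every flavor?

The hardest flavor to obtain is cherry: we could draw every other candy first — 53 − 7 = 46 candies — without a single cherry one.
The next draw must be cherry, so 46 + 1 = 47.

47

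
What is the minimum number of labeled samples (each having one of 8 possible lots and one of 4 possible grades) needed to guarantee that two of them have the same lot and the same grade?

33

There are 8 × 4 = 32 (lot, grade) combinations acting as pigeonholes.
With 32 labeled samples we could place one in each, avoiding any repeat.
One more forces some (lot, grade) pair to hold 2, so 32 + 1 = 33.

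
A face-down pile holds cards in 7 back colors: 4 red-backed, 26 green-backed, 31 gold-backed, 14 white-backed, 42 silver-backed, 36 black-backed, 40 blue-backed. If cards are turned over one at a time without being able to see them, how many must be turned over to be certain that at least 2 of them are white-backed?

181

The worst case draws every non-white-backed card first: 4 + 26 + 31 + 42 + 36 + 40 = 179.
The next 2 draws are then forced to be white-backed, giving 179 + 2 = 181.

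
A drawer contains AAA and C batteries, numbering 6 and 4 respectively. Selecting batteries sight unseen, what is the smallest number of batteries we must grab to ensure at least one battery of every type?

The hardest type to obtain is C: we could draw every other battery first — 10 − 4 = 6 batteries — without a single C one.
The next draw must be C, so 6 + 1 = 7.

7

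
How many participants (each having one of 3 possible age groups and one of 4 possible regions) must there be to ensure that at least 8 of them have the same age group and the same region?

There are 3 × 4 = 12 (age group, region) combinations acting as pigeonholes.
With 12 × 7 = 84 participants we could place exactly 7 in each, with no (age group, region) pair reaching 8.
One more forces some (age group, region) pair to hold 8, so 84 + 1 = 85.

85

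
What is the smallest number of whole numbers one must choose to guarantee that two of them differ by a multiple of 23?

Use the pigeonhole principle on residue classes: two integers differ by a multiple of 23 exactly when they share a remainder mod 23.
There are 23 residue classes mod 23, so 23 integers can all lie in distinct classes.
One more integer must repeat a residue, giving a difference divisible by 23. So n = 23 + 1 = 24.

24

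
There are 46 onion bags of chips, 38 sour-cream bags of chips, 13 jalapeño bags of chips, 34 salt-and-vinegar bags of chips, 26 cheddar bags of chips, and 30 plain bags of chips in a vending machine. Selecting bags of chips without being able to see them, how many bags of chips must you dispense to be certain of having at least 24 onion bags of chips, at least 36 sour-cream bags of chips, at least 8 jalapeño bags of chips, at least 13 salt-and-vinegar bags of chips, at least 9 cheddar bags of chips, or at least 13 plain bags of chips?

98

Each of the 6 flavors has its own threshold; avoid all of them simultaneously.
The worst case stops just short of every target: 23 onion, 35 sour-cream, 7 jalapeño, 12 salt-and-vinegar, 8 cheddar, 12 plain — 23 + 35 + 7 + 12 + 8 + 12 = 97 bags of chips.
One more bag of chips must push some flavor to its target, so 97 + 1 = 98.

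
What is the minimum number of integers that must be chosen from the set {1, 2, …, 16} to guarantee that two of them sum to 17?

9

Partition {1, …, 16} into 8 pairs: {1,16}, {2,15}, …, {8,9}.
Choosing 8 integers — say the integers 1 through 8 — takes one from each pair and avoids the property.
Choosing 9 forces two into the same pair by pigeonhole, and those sum to 17. So 9.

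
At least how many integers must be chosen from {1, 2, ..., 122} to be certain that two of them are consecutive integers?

62

Partition {1, …, 122} into 61 pairs: {1,2}, {3,4}, …, {121,122}.
Choosing 61 integers — say the 61 even numbers 2, 4, …, 122 — takes one from each pair and avoids the property.
Choosing 62 forces two into the same pair by pigeonhole, and those are consecutive. So 62.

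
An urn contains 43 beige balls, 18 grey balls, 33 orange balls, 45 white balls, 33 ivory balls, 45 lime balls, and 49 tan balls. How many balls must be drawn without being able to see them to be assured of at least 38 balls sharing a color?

In the worst case we take at most 37 of each color, but all 18 grey, all 33 orange, and all 33 ivory (fewer than 37), giving 37 + 18 + 33 + 37 + 33 + 37 + 37 = 232.
One more ball then forces some color to 38, so 232 + 1 = 233.

233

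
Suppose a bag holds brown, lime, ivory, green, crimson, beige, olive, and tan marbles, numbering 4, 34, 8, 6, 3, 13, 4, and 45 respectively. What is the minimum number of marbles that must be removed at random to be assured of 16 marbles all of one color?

Treat the 8 colors as pigeonholes.
In the worst case we take at most 15 of each color, but all 4 brown, all 8 ivory, all 6 green, all 3 crimson, all 13 beige, and all 4 olive (fewer than 15), giving 4 + 15 + 8 + 6 + 3 + 13 + 4 + 15 = 68.
One more marble then forces some color to 16, so 68 + 1 = 69.

69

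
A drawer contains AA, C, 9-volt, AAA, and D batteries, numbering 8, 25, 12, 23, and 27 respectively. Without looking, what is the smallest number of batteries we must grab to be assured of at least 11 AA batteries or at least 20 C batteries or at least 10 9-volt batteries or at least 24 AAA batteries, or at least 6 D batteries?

The worst case stops just short of every target: all 8 AA, 19 C, 9 9-volt, 23 AAA, 5 D — 8 + 19 + 9 + 23 + 5 = 64 batteries.
One more battery must push some type to its target, so 64 + 1 = 65.

65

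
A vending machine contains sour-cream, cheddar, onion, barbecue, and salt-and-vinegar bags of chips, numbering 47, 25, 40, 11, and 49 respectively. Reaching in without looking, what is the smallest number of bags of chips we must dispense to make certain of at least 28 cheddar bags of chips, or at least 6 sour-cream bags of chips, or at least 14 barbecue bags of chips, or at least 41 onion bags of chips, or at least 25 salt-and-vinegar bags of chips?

106

The worst case stops just short of every target: 5 sour-cream, all 25 cheddar, 40 onion, all 11 barbecue, 24 salt-and-vinegar — 5 + 25 + 40 + 11 + 24 = 105 bags of chips.
One more bag of chips must push some flavor to its target, so 105 + 1 = 106.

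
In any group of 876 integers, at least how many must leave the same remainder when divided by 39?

If each of the 39 residue classes modulo 39 held at most 22, the total would be at most 39 × 22 = 858 < 876, a contradiction.
So at least one holds ⌈876/39⌉ = 23.

23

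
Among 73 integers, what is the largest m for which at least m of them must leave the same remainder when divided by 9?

9

The 73 integers fall into 9 residue classes modulo 9.
If each of the 9 residue classes modulo 9 held at most 8, the total would be at most 9 × 8 = 72 < 73, a contradiction.
So at least one holds ⌈73/9⌉ = 9.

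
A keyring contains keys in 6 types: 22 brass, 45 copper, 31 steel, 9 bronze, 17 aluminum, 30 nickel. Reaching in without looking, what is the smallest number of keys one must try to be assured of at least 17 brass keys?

149

The worst case draws every non-brass key first: 45 + 31 + 9 + 17 + 30 = 132.
The next 17 draws are then forced to be brass, giving 132 + 17 = 149.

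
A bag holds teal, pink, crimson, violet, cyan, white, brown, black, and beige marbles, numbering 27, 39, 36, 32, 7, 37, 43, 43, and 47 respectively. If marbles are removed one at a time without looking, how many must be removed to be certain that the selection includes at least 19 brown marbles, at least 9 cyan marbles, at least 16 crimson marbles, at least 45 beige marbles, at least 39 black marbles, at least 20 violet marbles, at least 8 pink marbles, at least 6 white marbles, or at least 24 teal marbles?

177

The worst case stops just short of every target: 23 teal, 7 pink, 15 crimson, 19 violet, all 7 cyan, 5 white, 18 brown, 38 black, 44 beige — 23 + 7 + 15 + 19 + 7 + 5 + 18 + 38 + 44 = 176 marbles.
One more marble must push some color to its target, so 176 + 1 = 177.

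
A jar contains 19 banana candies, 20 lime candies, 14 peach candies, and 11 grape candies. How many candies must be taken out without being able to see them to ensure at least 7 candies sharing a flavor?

Treat the 4 flavors as pigeonholes.
The worst case takes 6 candies of each flavor without reaching 7 of any: 4 × 6 = 24.
The next candy must bring some flavor to 7, so 24 + 1 = 25.

25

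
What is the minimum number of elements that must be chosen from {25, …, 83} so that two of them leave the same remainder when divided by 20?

21

Group the integers by remainder mod 20; there are 20 residue classes, each nonempty in this range.
Choosing one from each class (20 integers) avoids any shared remainder.
One more choice must repeat a class, so two differ by a multiple of 20. Hence 20 + 1 = 21.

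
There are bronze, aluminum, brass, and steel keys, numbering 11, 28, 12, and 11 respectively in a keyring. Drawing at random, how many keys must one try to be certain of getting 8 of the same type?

29

Treat the 4 types as pigeonholes.
The worst case takes 7 keys of each type without reaching 8 of any: 4 × 7 = 28.
The next key must bring some type to 8, so 28 + 1 = 29.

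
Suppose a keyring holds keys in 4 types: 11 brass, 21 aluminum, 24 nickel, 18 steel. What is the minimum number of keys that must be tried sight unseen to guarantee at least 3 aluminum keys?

56

The worst case draws every non-aluminum key first: 11 + 24 + 18 = 53.
The next 3 draws are then forced to be aluminum, giving 53 + 3 = 56.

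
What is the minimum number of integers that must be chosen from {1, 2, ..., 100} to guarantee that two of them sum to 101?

51

Partition {1, …, 100} into 50 pairs: {1,100}, {2,99}, …, {50,51}.
Choosing 50 integers — say the integers 1 through 50 — takes one from each pair and avoids the property.
Choosing 51 forces two into the same pair by pigeonhole, and those sum to 101. So 51.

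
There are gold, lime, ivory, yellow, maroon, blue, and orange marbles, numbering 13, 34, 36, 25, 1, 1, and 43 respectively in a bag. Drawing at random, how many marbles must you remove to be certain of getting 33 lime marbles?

To avoid lime marbles as long as possible, exhaust the other 6 colors first.
The worst case draws every non-lime marble first: 13 + 36 + 25 + 1 + 1 + 43 = 119.
The next 33 draws are then forced to be lime, giving 119 + 33 = 152.

152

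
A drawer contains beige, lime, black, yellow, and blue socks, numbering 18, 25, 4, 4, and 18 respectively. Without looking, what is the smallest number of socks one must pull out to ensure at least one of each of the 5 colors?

66

The hardest color to obtain is black: we could draw every other sock first — 69 − 4 = 65 socks — without a single black one.
The next draw must be black, so 65 + 1 = 66.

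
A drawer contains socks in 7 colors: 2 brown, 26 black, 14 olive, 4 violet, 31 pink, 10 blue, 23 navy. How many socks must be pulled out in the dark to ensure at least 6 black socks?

90

The worst case draws every non-black sock first: 2 + 14 + 4 + 31 + 10 + 23 = 84.
The next 6 draws are then forced to be black, giving 84 + 6 = 90.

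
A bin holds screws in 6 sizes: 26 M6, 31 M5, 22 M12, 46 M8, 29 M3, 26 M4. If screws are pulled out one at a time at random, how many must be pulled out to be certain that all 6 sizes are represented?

The hardest size to obtain is M12: we could draw every other screw first — 180 − 22 = 158 screws — without a single M12 one.
The next draw must be M12, so 158 + 1 = 159.

159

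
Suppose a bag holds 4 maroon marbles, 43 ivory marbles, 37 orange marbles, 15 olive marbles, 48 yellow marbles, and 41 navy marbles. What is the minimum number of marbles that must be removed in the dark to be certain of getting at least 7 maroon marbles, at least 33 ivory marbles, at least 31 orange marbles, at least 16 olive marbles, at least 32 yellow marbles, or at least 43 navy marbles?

The worst case stops just short of every target: all 4 maroon, 32 ivory, 30 orange, 15 olive, 31 yellow, all 41 navy — 4 + 32 + 30 + 15 + 31 + 41 = 153 marbles.
One more marble must push some color to its target, so 153 + 1 = 154.

154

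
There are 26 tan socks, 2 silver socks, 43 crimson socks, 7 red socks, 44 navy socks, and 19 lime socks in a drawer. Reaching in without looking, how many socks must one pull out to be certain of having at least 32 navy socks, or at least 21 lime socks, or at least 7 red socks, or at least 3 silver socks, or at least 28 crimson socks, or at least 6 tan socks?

91

The worst case stops just short of every target: 5 tan, 2 silver, 27 crimson, 6 red, 31 navy, all 19 lime — 5 + 2 + 27 + 6 + 31 + 19 = 90 socks.
One more sock must push some color to its target, so 90 + 1 = 91.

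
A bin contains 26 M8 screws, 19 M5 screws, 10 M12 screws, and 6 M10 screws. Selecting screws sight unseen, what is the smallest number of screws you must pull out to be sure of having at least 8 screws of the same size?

Treat the 4 sizes as pigeonholes.
In the worst case we take at most 7 of each size, but all 6 M10 (fewer than 7), giving 7 + 7 + 7 + 6 = 27.
One more screw then forces some size to 8, so 27 + 1 = 28.

28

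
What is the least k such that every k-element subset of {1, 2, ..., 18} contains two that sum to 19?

10

Partition {1, …, 18} into 9 pairs: {1,18}, {2,17}, …, {9,10}.
Choosing 9 integers — say the integers 1 through 9 — takes one from each pair and avoids the property.
Choosing 10 forces two into the same pair by pigeonhole, and those sum to 19. So 10.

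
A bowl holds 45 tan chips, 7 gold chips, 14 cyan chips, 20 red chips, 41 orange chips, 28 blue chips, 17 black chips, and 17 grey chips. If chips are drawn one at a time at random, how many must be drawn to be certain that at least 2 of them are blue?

The worst case draws every non-blue chip first: 45 + 7 + 14 + 20 + 41 + 17 + 17 = 161.
The next 2 draws are then forced to be blue, giving 161 + 2 = 163.

163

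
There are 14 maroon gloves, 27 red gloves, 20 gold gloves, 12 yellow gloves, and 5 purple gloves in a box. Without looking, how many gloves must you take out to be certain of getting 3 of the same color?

11

Treat the 5 colors as pigeonholes.
The worst case takes 2 gloves of each color without reaching 3 of any: 5 × 2 = 10.
The next glove must bring some color to 3, so 10 + 1 = 11.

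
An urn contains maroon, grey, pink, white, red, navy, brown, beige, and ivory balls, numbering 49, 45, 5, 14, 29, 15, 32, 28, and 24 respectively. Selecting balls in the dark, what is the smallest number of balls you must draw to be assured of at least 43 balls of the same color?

Treat the 9 colors as pigeonholes.
In the worst case we take at most 42 of each color, but all 5 pink, all 14 white, all 29 red, all 15 navy, all 32 brown, all 28 beige, and all 24 ivory (fewer than 42), giving 42 + 42 + 5 + 14 + 29 + 15 + 32 + 28 + 24 = 231.
One more ball then forces some color to 43, so 231 + 1 = 232.

232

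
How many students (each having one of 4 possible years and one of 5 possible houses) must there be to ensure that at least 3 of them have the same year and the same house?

There are 4 × 5 = 20 (year, house) combinations acting as pigeonholes.
With 20 × 2 = 40 students we could place exactly 2 in each, with no (year, house) pair reaching 3.
One more forces some (year, house) pair to hold 3, so 40 + 1 = 41.

41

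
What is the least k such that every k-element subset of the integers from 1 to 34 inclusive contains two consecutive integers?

18

Partition {1, …, 34} into 17 pairs: {1,2}, {3,4}, …, {33,34}.
Choosing 17 integers — say the 17 even numbers 2, 4, …, 34 — takes one from each pair and avoids the property.
Choosing 18 forces two into the same pair by pigeonhole, and those are consecutive. So 18.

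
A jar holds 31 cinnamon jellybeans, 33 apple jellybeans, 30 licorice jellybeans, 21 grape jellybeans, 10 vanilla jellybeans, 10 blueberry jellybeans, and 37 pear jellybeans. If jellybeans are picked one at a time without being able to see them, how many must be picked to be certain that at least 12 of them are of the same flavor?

76

Treat the 7 flavors as pigeonholes.
In the worst case we take at most 11 of each flavor, but all 10 vanilla and all 10 blueberry (fewer than 11), giving 11 + 11 + 11 + 11 + 10 + 10 + 11 = 75.
One more jellybean then forces some flavor to 12, so 75 + 1 = 76.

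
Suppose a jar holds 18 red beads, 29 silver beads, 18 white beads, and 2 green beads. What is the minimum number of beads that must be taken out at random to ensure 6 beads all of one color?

In the worst case we take at most 5 of each color, but all 2 green (fewer than 5), giving 5 + 5 + 5 + 2 = 17.
One more bead then forces some color to 6, so 17 + 1 = 18.

18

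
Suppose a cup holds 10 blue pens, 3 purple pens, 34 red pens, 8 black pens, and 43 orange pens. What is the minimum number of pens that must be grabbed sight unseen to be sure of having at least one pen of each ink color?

96

The hardest ink color to obtain is purple: we could draw every other pen first — 98 − 3 = 95 pens — without a single purple one.
The next draw must be purple, so 95 + 1 = 96.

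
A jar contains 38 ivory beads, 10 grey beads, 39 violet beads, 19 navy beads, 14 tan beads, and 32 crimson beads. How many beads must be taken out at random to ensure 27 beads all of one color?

122

Treat the 6 colors as pigeonholes.
In the worst case we take at most 26 of each color, but all 10 grey, all 19 navy, and all 14 tan (fewer than 26), giving 26 + 10 + 26 + 19 + 14 + 26 = 121.
One more bead then forces some color to 27, so 121 + 1 = 122.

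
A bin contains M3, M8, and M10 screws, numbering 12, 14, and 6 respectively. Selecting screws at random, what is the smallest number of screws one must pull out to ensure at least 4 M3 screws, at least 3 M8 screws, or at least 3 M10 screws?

8

The worst case stops just short of every target: 3 M3, 2 M8, 2 M10 — 3 + 2 + 2 = 7 screws.
One more screw must push some size to its target, so 7 + 1 = 8.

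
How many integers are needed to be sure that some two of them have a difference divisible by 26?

Use the pigeonhole principle on residue classes: two integers differ by a multiple of 26 exactly when they share a remainder mod 26.
There are 26 residue classes mod 26, so 26 integers can all lie in distinct classes.
One more integer must repeat a residue, giving a difference divisible by 26. So n = 26 + 1 = 27.

27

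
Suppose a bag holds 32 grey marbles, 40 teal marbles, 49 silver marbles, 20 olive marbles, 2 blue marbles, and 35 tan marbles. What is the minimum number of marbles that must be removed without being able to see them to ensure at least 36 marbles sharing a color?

In the worst case we take at most 35 of each color, but all 32 grey, all 20 olive, and all 2 blue (fewer than 35), giving 32 + 35 + 35 + 20 + 2 + 35 = 159.
One more marble then forces some color to 36, so 159 + 1 = 160.

160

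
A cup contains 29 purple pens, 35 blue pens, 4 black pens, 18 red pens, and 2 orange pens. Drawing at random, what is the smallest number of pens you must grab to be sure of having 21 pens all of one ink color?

65

In the worst case we take at most 20 of each ink color, but all 4 black, all 18 red, and all 2 orange (fewer than 20), giving 20 + 20 + 4 + 18 + 2 = 64.
One more pen then forces some ink color to 21, so 64 + 1 = 65.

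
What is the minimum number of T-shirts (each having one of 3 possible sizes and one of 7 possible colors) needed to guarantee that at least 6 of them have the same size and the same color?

There are 3 × 7 = 21 (size, color) combinations acting as pigeonholes.
With 21 × 5 = 105 T-shirts we could place exactly 5 in each, with no (size, color) pair reaching 6.
One more forces some (size, color) pair to hold 6, so 105 + 1 = 106.

106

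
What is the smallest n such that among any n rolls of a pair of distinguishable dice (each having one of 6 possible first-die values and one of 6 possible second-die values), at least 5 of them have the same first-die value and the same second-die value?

145

There are 6 × 6 = 36 (first-die value, second-die value) combinations acting as pigeonholes.
With 36 × 4 = 144 rolls of a pair of distinguishable dice we could place exactly 4 in each, with no (first-die value, second-die value) pair reaching 5.
One more forces some (first-die value, second-die value) pair to hold 5, so 144 + 1 = 145.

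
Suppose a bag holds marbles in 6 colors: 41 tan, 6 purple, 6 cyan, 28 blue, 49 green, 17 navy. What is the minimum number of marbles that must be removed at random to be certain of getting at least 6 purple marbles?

The worst case draws every non-purple marble first: 41 + 6 + 28 + 49 + 17 = 141.
The next 6 draws are then forced to be purple, giving 141 + 6 = 147.

147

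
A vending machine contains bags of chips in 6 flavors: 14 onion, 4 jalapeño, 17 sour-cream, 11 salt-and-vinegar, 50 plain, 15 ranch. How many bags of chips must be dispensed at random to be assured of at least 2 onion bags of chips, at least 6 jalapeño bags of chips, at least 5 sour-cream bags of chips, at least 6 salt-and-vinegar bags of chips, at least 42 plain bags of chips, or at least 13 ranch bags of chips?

Each of the 6 flavors has its own threshold; avoid all of them simultaneously.
The worst case stops just short of every target: 1 onion, all 4 jalapeño, 4 sour-cream, 5 salt-and-vinegar, 41 plain, 12 ranch — 1 + 4 + 4 + 5 + 41 + 12 = 67 bags of chips.
One more bag of chips must push some flavor to its target, so 67 + 1 = 68.

68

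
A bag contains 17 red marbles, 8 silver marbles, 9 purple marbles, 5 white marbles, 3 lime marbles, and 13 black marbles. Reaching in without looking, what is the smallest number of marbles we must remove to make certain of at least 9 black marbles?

51

The worst case draws every non-black marble first: 17 + 8 + 9 + 5 + 3 = 42.
The next 9 draws are then forced to be black, giving 42 + 9 = 51.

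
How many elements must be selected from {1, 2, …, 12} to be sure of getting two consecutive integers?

7

Partition {1, …, 12} into 6 pairs: {1,2}, {3,4}, …, {11,12}.
Choosing 6 integers — say the 6 even numbers 2, 4, …, 12 — takes one from each pair and avoids the property.
Choosing 7 forces two into the same pair by pigeonhole, and those are consecutive. So 7.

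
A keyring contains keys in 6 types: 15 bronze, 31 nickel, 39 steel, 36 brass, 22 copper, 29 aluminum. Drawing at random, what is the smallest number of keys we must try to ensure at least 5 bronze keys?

162

The worst case draws every non-bronze key first: 31 + 39 + 36 + 22 + 29 = 157.
The next 5 draws are then forced to be bronze, giving 157 + 5 = 162.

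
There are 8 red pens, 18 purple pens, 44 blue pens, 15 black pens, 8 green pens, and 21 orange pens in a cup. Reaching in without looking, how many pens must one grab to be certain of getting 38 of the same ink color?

In the worst case we take at most 37 of each ink color, but all 8 red, all 18 purple, all 15 black, all 8 green, and all 21 orange (fewer than 37), giving 8 + 18 + 37 + 15 + 8 + 21 = 107.
One more pen then forces some ink color to 38, so 107 + 1 = 108.

108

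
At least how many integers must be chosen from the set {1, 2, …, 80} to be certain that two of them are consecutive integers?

Partition {1, …, 80} into 40 pairs: {1,2}, {3,4}, …, {79,80}.
Choosing 40 integers — say the 40 even numbers 2, 4, …, 80 — takes one from each pair and avoids the property.
Choosing 41 forces two into the same pair by pigeonhole, and those are consecutive. So 41.

41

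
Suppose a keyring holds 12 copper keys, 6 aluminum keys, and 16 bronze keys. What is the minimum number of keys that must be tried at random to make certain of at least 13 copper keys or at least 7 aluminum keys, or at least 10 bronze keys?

The worst case stops just short of every target: 12 copper, 6 aluminum, 9 bronze — 12 + 6 + 9 = 27 keys.
One more key must push some type to its target, so 27 + 1 = 28.

28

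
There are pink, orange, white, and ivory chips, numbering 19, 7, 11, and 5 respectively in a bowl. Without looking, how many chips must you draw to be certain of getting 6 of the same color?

The worst case takes 5 chips of each color without reaching 6 of any: 4 × 5 = 20.
The next chip must bring some color to 6, so 20 + 1 = 21.

21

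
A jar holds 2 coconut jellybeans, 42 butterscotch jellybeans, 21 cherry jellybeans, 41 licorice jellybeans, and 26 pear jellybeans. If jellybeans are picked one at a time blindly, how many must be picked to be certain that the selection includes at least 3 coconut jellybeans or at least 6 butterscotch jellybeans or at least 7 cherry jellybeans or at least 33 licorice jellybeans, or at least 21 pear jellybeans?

The worst case stops just short of every target: 2 coconut, 5 butterscotch, 6 cherry, 32 licorice, 20 pear — 2 + 5 + 6 + 32 + 20 = 65 jellybeans.
One more jellybean must push some flavor to its target, so 65 + 1 = 66.

66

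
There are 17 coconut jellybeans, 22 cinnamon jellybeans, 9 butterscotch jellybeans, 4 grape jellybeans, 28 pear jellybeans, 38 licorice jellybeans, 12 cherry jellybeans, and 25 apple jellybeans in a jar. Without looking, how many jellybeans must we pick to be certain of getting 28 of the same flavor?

In the worst case we take at most 27 of each flavor, but all 17 coconut, all 22 cinnamon, all 9 butterscotch, all 4 grape, all 12 cherry, and all 25 apple (fewer than 27), giving 17 + 22 + 9 + 4 + 27 + 27 + 12 + 25 = 143.
One more jellybean then forces some flavor to 28, so 143 + 1 = 144.

144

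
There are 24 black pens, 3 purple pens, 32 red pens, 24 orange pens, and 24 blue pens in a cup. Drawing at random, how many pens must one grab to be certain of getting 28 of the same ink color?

103

In the worst case we take at most 27 of each ink color, but all 24 black, all 3 purple, all 24 orange, and all 24 blue (fewer than 27), giving 24 + 3 + 27 + 24 + 24 = 102.
One more pen then forces some ink color to 28, so 102 + 1 = 103.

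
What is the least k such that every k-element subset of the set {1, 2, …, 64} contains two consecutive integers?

33

Partition {1, …, 64} into 32 pairs: {1,2}, {3,4}, …, {63,64}.
Choosing 32 integers — say the 32 even numbers 2, 4, …, 64 — takes one from each pair and avoids the property.
Choosing 33 forces two into the same pair by pigeonhole, and those are consecutive. So 33.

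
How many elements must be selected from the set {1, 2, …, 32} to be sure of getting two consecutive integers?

17

Partition {1, …, 32} into 16 pairs: {1,2}, {3,4}, …, {31,32}.
Choosing 16 integers — say the 16 even numbers 2, 4, …, 32 — takes one from each pair and avoids the property.
Choosing 17 forces two into the same pair by pigeonhole, and those are consecutive. So 17.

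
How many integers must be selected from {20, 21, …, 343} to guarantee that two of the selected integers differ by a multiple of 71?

Use the pigeonhole principle on residue classes: group the integers by remainder mod 71; there are 71 residue classes, each nonempty in this range.
Choosing one from each class (71 integers) avoids any shared remainder.
One more choice must repeat a class, so two differ by a multiple of 71. Hence 71 + 1 = 72.

72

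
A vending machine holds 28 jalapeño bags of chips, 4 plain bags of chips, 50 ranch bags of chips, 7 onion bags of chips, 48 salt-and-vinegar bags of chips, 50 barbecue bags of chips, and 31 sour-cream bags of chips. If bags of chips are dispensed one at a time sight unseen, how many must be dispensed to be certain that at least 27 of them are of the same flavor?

142

In the worst case we take at most 26 of each flavor, but all 4 plain and all 7 onion (fewer than 26), giving 26 + 4 + 26 + 7 + 26 + 26 + 26 = 141.
One more bag of chips then forces some flavor to 27, so 141 + 1 = 142.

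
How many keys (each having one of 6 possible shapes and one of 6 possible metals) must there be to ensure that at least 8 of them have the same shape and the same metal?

There are 6 × 6 = 36 (shape, metal) combinations acting as pigeonholes.
With 36 × 7 = 252 keys we could place exactly 7 in each, with no (shape, metal) pair reaching 8.
One more forces some (shape, metal) pair to hold 8, so 252 + 1 = 253.

253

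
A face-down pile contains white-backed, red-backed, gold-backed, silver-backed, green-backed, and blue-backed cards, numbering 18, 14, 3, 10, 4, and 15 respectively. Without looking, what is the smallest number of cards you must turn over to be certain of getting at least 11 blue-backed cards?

The worst case draws every non-blue-backed card first: 18 + 14 + 3 + 10 + 4 = 49.
The next 11 draws are then forced to be blue-backed, giving 49 + 11 = 60.

60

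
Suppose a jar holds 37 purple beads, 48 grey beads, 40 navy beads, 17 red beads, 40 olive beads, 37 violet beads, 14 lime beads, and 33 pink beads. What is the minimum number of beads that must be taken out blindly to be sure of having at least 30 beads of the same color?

In the worst case we take at most 29 of each color, but all 17 red and all 14 lime (fewer than 29), giving 29 + 29 + 29 + 17 + 29 + 29 + 14 + 29 = 205.
One more bead then forces some color to 30, so 205 + 1 = 206.

206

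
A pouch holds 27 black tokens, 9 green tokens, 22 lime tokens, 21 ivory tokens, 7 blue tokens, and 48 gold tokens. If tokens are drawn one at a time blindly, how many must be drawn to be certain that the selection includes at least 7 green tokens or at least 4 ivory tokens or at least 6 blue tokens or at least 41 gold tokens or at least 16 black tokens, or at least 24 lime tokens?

92

The worst case stops just short of every target: 15 black, 6 green, all 22 lime, 3 ivory, 5 blue, 40 gold — 15 + 6 + 22 + 3 + 5 + 40 = 91 tokens.
One more token must push some color to its target, so 91 + 1 = 92.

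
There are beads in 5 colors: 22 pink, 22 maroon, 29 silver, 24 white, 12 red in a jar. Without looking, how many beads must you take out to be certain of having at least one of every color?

The hardest color to obtain is red: we could draw every other bead first — 109 − 12 = 97 beads — without a single red one.
The next draw must be red, so 97 + 1 = 98.

98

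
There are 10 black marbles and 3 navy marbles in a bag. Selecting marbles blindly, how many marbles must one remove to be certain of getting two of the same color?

3

The worst case takes 1 marble of each color without reaching 2 of any: 2 × 1 = 2.
The next marble must bring some color to 2, so 2 + 1 = 3.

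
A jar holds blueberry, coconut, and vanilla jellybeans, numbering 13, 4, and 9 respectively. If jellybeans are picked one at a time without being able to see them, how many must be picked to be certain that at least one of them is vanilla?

The worst case draws every non-vanilla jellybean first: 13 + 4 = 17.
The next draw is then forced to be vanilla, giving 17 + 1 = 18.

18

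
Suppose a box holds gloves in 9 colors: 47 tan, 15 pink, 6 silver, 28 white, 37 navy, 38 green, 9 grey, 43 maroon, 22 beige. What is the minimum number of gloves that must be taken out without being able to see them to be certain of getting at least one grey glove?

The worst case draws every non-grey glove first: 47 + 15 + 6 + 28 + 37 + 38 + 43 + 22 = 236.
The next draw is then forced to be grey, giving 236 + 1 = 237.

237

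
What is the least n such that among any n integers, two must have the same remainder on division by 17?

Use the pigeonhole principle on residue classes: two integers differ by a multiple of 17 exactly when they share a remainder mod 17.
There are 17 residue classes mod 17, so 17 integers can all lie in distinct classes.
One more integer must repeat a residue, giving a difference divisible by 17. So n = 17 + 1 = 18.

18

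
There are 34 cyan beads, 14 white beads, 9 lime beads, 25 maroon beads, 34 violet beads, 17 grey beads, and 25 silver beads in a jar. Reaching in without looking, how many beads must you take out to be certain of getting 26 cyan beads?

The worst case draws every non-cyan bead first: 14 + 9 + 25 + 34 + 17 + 25 = 124.
The next 26 draws are then forced to be cyan, giving 124 + 26 = 150.

150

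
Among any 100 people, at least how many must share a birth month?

9

There are 12 months of the year, which serve as the pigeonholes.
If each of the 12 months of the year held at most 8, the total would be at most 12 × 8 = 96 < 100, a contradiction.
So at least one holds ⌈100/12⌉ = 9.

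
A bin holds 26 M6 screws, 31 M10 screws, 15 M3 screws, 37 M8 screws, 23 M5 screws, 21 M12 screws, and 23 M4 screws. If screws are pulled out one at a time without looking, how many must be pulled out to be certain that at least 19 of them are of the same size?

In the worst case we take at most 18 of each size, but all 15 M3 (fewer than 18), giving 18 + 18 + 15 + 18 + 18 + 18 + 18 = 123.
One more screw then forces some size to 19, so 123 + 1 = 124.

124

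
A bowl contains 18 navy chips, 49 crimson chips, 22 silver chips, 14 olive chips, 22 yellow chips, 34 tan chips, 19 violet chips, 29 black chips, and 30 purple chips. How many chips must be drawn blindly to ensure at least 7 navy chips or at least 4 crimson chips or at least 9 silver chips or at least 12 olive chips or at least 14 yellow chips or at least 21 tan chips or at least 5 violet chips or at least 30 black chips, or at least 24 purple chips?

The worst case stops just short of every target: 6 navy, 3 crimson, 8 silver, 11 olive, 13 yellow, 20 tan, 4 violet, 29 black, 23 purple — 6 + 3 + 8 + 11 + 13 + 20 + 4 + 29 + 23 = 117 chips.
One more chip must push some color to its target, so 117 + 1 = 118.

118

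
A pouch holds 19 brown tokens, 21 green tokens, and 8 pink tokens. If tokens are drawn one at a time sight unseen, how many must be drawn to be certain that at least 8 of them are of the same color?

22

The worst case takes 7 tokens of each color without reaching 8 of any: 3 × 7 = 21.
The next token must bring some color to 8, so 21 + 1 = 22.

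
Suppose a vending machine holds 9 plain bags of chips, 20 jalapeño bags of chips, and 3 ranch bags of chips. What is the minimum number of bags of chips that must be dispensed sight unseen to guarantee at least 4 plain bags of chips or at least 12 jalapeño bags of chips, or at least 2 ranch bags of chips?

16

The worst case stops just short of every target: 3 plain, 11 jalapeño, 1 ranch — 3 + 11 + 1 = 15 bags of chips.
One more bag of chips must push some flavor to its target, so 15 + 1 = 16.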